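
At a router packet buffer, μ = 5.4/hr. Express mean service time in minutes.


Mean service time = 1/μ = 1/5.4 hour = 0.18519 hour
In minutes: 0.18519 × 60 = 11.1111 min

Final: 11.1111 min


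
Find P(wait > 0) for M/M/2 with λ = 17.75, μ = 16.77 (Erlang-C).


a = λ/μ = 1.0584; ρ = a/2 = 0.5292
P₀ = 0.307857 (from M/M/c formula)
C(c,a) = [a^c/(c!(1−ρ))]·P₀ = [1.12029/(2·0.4708)]·0.307857
= 1.18982·0.307857 = 0.366295

Final: 0.366295


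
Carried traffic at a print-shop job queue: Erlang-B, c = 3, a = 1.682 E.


B(3,1.682) = 0.162199 (Erlang-B)
Carried load = a(1 − B) = 1.682·(1 − 0.162199) = 1.682·0.837801 = 1.4092 E

Final: 1.4092 Erlangs


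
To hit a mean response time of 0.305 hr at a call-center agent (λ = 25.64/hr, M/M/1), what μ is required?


W = 1/(μ−λ) ⇒ μ − λ = 1/W = 1/0.305 = 3.2787
μ = λ + 1/W = 25.64 + 3.2787 = 28.9187 per hr

Final: 28.9187 /hr


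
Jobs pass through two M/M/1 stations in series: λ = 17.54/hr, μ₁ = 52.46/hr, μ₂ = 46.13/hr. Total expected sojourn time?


Each node sees arrival rate λ = 17.54/hr (tandem ⇒ throughput preserved).
W₁ = 1/(μ₁−λ) = 1/(52.46−17.54) = 0.02864 hr
W₂ = 1/(μ₂−λ) = 1/(46.13−17.54) = 0.03498 hr
W_total = W₁ + W₂ = 0.02864 + 0.03498 = 0.06361 hr

Final: 0.06361 hr


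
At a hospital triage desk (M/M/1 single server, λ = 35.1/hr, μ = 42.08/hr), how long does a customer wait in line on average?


ρ = 35.1/42.08 = 0.8341
Wq = ρ/(μ−λ) = 0.8341/(42.08 − 35.1) = 0.8341/6.98 = 0.1195 hr

Final: 0.1195 hr


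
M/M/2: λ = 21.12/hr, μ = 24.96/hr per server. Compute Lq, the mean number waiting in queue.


a = λ/μ = 0.8462; ρ = a/2 = 0.4231
P₀ = 0.405405
Lq = P₀·a^c·ρ / (c!·(1−ρ)²) = 0.405405·0.71598·0.4231/(2·0.33284)
= 0.18448

Final: 0.18448


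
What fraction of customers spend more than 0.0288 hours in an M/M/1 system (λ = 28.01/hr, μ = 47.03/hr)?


W ~ Exponential(μ−λ) for M/M/1.
μ − λ = 47.03 − 28.01 = 19.0200
P(W > t) = e^{−(μ−λ)t} = e^{−0.5478} = 0.578234

Final: 0.578234


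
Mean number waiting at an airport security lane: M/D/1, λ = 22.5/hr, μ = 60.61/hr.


ρ = 22.5/60.61 = 0.3712
M/D/1: Lq = ρ²/(2(1−ρ)) = 0.1378/(2·0.6288) = 0.10959

Final: 0.10959


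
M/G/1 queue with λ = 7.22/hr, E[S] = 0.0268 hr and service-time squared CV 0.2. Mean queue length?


ρ = λ·E[S] = 7.22·0.0268 = 0.1935
Lq = ρ²(1+C_s²)/(2(1−ρ)) = 0.03744·(1+0.2)/(2·0.8065)
= 0.03744·1.2000/1.6130 = 0.02785

Final: 0.02785


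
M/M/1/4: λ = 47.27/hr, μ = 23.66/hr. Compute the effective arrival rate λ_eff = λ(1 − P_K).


ρ = 1.9979; P_K = (1−ρ)ρ^4/(1−ρ^5) = 0.515671
λ_eff = λ(1 − P_K) = 47.27·(1 − 0.515671) = 47.27·0.484329 = 22.8942 /hr

Final: 22.8942 /hr


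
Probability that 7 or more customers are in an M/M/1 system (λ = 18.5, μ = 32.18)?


ρ = 18.5/32.18 = 0.5749
P(N ≥ n) = ρ^n = 0.5749^7 = 0.020754

Final: 0.020754


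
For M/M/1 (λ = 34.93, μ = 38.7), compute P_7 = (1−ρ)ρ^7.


ρ = 34.93/38.7 = 0.9026
P_n = (1−ρ)·ρ^n = (1 − 0.9026)·0.9026^7 = 0.09742·0.487993 = 0.047538

Final: 0.047538


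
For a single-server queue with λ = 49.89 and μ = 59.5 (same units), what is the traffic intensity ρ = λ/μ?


ρ = λ/μ = 49.89/59.5 = 0.8385

Final: 0.8385


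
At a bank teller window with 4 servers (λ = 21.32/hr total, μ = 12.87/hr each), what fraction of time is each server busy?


ρ = λ/(cμ) = 21.32/(4·12.87) = 21.32/51.48 = 0.4141

Final: 0.4141


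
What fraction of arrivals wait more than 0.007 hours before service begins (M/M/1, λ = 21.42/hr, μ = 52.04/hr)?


ρ = 21.42/52.04 = 0.4116
P(Wq > t) = ρ·e^{−(μ−λ)t} = 0.4116·e^{−0.2143}
= 0.4116·0.807074 = 0.332197

Final: 0.332197


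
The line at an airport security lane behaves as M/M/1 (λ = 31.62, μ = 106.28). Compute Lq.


ρ = 31.62/106.28 = 0.2975
Lq = ρ²/(1−ρ) = 0.08852/0.7025 = 0.1260

Final: 0.1260


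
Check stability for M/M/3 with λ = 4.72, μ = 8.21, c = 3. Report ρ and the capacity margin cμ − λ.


Total capacity cμ = 3·8.21 = 24.63/hr
ρ = λ/(cμ) = 4.72/24.63 = 0.1916
Stable ⇔ ρ < 1: YES
Spare capacity = cμ − λ = 24.63 − 4.72 = 19.91/hr

Final: ρ = 0.1916; stable; margin = 19.91/hr


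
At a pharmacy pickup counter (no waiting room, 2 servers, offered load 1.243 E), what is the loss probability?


B(c,a) = (a^c/c!) / Σ_{k=0}^{c} a^k/k!
a^2/2! = 0.772525
Σ terms (k=0..2): 1.00000 + 1.24300 + 0.77252 = 3.015525
B = 0.772525/3.015525 = 0.256182

Final: 0.256182


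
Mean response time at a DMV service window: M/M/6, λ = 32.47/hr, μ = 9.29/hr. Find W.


a = 3.4952; ρ = 0.5825; P₀ = 0.029113
Lq = P₀·a^c·ρ/(c!(1−ρ)²) = 0.24638
Wq = Lq/λ = 0.24638/32.47 = 0.007588 hr
W = Wq + 1/μ = 0.007588 + 0.10764 = 0.11523 hr

Final: 0.11523 hr


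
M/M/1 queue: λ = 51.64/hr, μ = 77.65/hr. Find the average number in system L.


ρ = λ/μ = 51.64/77.65 = 0.6650
L = ρ/(1−ρ) = 0.6650/(1 − 0.6650) = 0.6650/0.3350 = 1.9854

Final: 1.9854


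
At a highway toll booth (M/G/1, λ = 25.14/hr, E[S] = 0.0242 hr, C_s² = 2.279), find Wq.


ρ = λ·E[S] = 25.14·0.0242 = 0.6084
E[S²] = E[S]²(1+C_s²) = 0.0242²·(1+2.279) = 0.001920
Wq = λ·E[S²]/(2(1−ρ)) = 25.14·0.001920/(2·0.3916) = 0.06164 hr

Final: 0.06164 hr


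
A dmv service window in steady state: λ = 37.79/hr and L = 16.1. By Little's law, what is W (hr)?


W = L/λ = 16.1/37.79 = 0.4260 hr

Final: 0.4260 hr


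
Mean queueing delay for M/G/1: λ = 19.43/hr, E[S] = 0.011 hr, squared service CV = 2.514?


ρ = λ·E[S] = 19.43·0.011 = 0.2137
E[S²] = E[S]²(1+C_s²) = 0.011²·(1+2.514) = 0.0004252
Wq = λ·E[S²]/(2(1−ρ)) = 19.43·0.0004252/(2·0.7863) = 0.005254 hr

Final: 0.005254 hr


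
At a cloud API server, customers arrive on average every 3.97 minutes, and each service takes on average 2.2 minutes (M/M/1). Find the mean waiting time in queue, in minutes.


λ = 60/3.97 = 15.1134 /hr
μ = 60/2.2 = 27.2727 /hr
ρ = λ/μ = 15.1134/27.2727 = 0.5542
Wq = ρ/(μ−λ) = 0.5542/(27.2727−15.1134) = 0.04557 hr
In minutes: 0.04557·60 = 2.734 min

Final: 2.734 min


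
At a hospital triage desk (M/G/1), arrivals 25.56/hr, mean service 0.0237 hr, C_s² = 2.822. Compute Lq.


ρ = λ·E[S] = 25.56·0.0237 = 0.6058
Lq = ρ²(1+C_s²)/(2(1−ρ)) = 0.3670·(1+2.822)/(2·0.3942)
= 0.3670·3.8220/0.7885 = 1.77882

Final: 1.77882


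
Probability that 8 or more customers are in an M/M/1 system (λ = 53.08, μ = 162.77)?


ρ = 53.08/162.77 = 0.3261
P(N ≥ n) = ρ^n = 0.3261^8 = 0.0001279

Final: 0.0001279


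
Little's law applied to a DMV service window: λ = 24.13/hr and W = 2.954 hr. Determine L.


L = λW = 24.13·2.954 = 71.2800

Final: 71.2800


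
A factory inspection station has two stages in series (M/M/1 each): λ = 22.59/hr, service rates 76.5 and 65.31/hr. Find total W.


Each node sees arrival rate λ = 22.59/hr (tandem ⇒ throughput preserved).
W₁ = 1/(μ₁−λ) = 1/(76.5−22.59) = 0.01855 hr
W₂ = 1/(μ₂−λ) = 1/(65.31−22.59) = 0.02341 hr
W_total = W₁ + W₂ = 0.01855 + 0.02341 = 0.04196 hr

Final: 0.04196 hr


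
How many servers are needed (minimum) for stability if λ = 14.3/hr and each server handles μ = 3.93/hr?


Stability requires cμ > λ ⇔ c > λ/μ.
λ/μ = 14.3/3.93 = 3.6387
Minimum integer c = ⌊3.6387⌋ + 1 = 4
Check: 4·3.93 = 15.72 > 14.3, while 3·3.93 = 11.79 ≤ 14.3

Final: 4 servers


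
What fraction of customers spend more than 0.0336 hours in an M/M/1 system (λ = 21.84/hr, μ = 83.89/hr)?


W ~ Exponential(μ−λ) for M/M/1.
μ − λ = 83.89 − 21.84 = 62.0500
P(W > t) = e^{−(μ−λ)t} = e^{−2.0849} = 0.124322

Final: 0.124322


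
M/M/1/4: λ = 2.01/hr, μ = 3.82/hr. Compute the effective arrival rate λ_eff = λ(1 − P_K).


ρ = 0.5262; P_K = (1−ρ)ρ^4/(1−ρ^5) = 0.037846
λ_eff = λ(1 − P_K) = 2.01·(1 − 0.037846) = 2.01·0.962154 = 1.9339 /hr

Final: 1.9339 /hr


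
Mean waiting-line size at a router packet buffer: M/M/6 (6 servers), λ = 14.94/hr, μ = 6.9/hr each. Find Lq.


a = λ/μ = 2.1652; ρ = a/6 = 0.3609
P₀ = 0.114451
Lq = P₀·a^c·ρ / (c!·(1−ρ)²) = 0.114451·103.04076·0.3609/(720·0.40849)
= 0.01447

Final: 0.01447


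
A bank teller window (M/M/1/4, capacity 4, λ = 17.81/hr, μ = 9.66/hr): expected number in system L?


ρ = 17.81/9.66 = 1.8437
L = ρ[1 − (K+1)ρ^K + Kρ^(K+1)] / [(1−ρ)(1−ρ^(K+1))]
Numerator: 1.8437·(1 − 5·11.554394 + 4·21.302666) = 52.432005
Denominator: (-0.8437)·(-20.302666) = 17.129061
L = 52.432005/17.129061 = 3.0610

Final: 3.0610


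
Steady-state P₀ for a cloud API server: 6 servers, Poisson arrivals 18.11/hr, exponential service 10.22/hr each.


a = λ/μ = 18.11/10.22 = 1.7720; ρ = a/c = 0.2953
Σ_{k=0}^{5} a^k/k! (terms k=0..5) = 1.00000 + 1.77202 + 1.57002 + 0.92737 + 0.41083 + 0.14560 = 5.82583
Tail: a^6/(6!(1−ρ)) = 30.96031/(720·0.7047) = 0.06102
P₀ = 1/(5.82583 + 0.06102) = 1/5.88685 = 0.169870

Final: 0.169870


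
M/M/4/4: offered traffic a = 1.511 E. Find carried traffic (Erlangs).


B(4,1.511) = 0.048865 (Erlang-B)
Carried load = a(1 − B) = 1.511·(1 − 0.048865) = 1.511·0.951135 = 1.4372 E

Final: 1.4372 Erlangs


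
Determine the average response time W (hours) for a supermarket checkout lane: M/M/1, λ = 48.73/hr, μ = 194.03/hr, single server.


W = 1/(μ−λ) = 1/(194.03 − 48.73) = 1/145.30 = 0.006882 hr

Final: 0.006882 hr


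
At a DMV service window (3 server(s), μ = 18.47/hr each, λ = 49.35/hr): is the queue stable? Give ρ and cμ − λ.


Total capacity cμ = 3·18.47 = 55.41/hr
ρ = λ/(cμ) = 49.35/55.41 = 0.8906
Stable ⇔ ρ < 1: YES
Spare capacity = cμ − λ = 55.41 − 49.35 = 6.06/hr

Final: ρ = 0.8906; stable; margin = 6.06/hr


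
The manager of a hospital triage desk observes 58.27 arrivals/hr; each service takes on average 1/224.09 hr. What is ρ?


ρ = λ/μ = 58.27/224.09 = 0.2600

Final: 0.2600


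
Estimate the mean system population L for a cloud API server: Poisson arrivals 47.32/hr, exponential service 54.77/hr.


ρ = λ/μ = 47.32/54.77 = 0.8640
L = ρ/(1−ρ) = 0.8640/(1 − 0.8640) = 0.8640/0.1360 = 6.3517

Final: 6.3517


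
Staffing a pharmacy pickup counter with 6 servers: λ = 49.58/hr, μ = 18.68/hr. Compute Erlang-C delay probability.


a = λ/μ = 2.6542; ρ = a/6 = 0.4424
P₀ = 0.069789 (from M/M/c formula)
C(c,a) = [a^c/(c!(1−ρ))]·P₀ = [349.60522/(720·0.5576)]·0.069789
= 0.87075·0.069789 = 0.060768

Final: 0.060768


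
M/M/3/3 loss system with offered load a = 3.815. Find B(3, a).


B(c,a) = (a^c/c!) / Σ_{k=0}^{c} a^k/k!
a^3/3! = 9.254061
Σ terms (k=0..3): 1.00000 + 3.81500 + 7.27711 + 9.25406 = 21.346174
B = 9.254061/21.346174 = 0.433523

Final: 0.433523


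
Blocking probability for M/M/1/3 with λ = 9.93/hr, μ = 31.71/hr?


ρ = λ/μ = 9.93/31.71 = 0.3132
P_K = (1−ρ)ρ^K/(1−ρ^(K+1)) = (0.6868·0.030709)/(1 − 0.009616)
= 0.021092/0.990384 = 0.021297

Final: 0.021297


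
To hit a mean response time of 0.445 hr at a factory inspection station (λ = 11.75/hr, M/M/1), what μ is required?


W = 1/(μ−λ) ⇒ μ − λ = 1/W = 1/0.445 = 2.2472
μ = λ + 1/W = 11.75 + 2.2472 = 13.9972 per hr

Final: 13.9972 /hr


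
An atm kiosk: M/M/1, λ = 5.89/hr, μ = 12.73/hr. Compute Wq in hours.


ρ = 5.89/12.73 = 0.4627
Wq = ρ/(μ−λ) = 0.4627/(12.73 − 5.89) = 0.4627/6.84 = 0.06764 hr

Final: 0.06764 hr


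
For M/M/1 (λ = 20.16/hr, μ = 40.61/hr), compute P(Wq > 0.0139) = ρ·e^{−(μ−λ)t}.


ρ = 20.16/40.61 = 0.4964
P(Wq > t) = ρ·e^{−(μ−λ)t} = 0.4964·e^{−0.2843}
= 0.4964·0.752575 = 0.373600

Final: 0.373600


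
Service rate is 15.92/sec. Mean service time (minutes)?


Mean service time = 1/μ = 1/15.92 second = 0.06281 second
In minutes: 0.06281 × 0.0166667 = 0.001047 min

Final: 0.001047 min


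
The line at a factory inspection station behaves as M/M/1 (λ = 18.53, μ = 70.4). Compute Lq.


ρ = 18.53/70.4 = 0.2632
Lq = ρ²/(1−ρ) = 0.06928/0.7368 = 0.09403

Final: 0.09403


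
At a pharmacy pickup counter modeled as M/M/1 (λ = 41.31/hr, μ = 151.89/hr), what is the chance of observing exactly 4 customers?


ρ = 41.31/151.89 = 0.2720
P_n = (1−ρ)·ρ^n = (1 − 0.2720)·0.2720^4 = 0.7280·0.005471 = 0.003983

Final: 0.003983


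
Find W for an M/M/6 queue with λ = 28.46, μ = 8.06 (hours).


a = 3.5310; ρ = 0.5885; P₀ = 0.028014
Lq = P₀·a^c·ρ/(c!(1−ρ)²) = 0.26210
Wq = Lq/λ = 0.26210/28.46 = 0.009209 hr
W = Wq + 1/μ = 0.009209 + 0.12407 = 0.13328 hr

Final: 0.13328 hr


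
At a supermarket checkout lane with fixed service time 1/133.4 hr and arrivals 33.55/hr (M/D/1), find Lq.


ρ = 33.55/133.4 = 0.2515
M/D/1: Lq = ρ²/(2(1−ρ)) = 0.06325/(2·0.7485) = 0.04225

Final: 0.04225


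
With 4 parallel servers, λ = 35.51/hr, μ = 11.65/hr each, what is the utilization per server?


ρ = λ/(cμ) = 35.51/(4·11.65) = 35.51/46.60 = 0.7620

Final: 0.7620


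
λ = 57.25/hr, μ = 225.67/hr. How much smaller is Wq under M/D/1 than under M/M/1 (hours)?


ρ = 57.25/225.67 = 0.2537
Wq(M/M/1) = ρ/(μ−λ) = 0.2537/168.42 = 0.001506 hr
Wq(M/D/1) = ρ/(2(μ−λ)) = 0.0007531 hr
Savings = 0.001506 − 0.0007531 = 0.0007531 hr

Final: 0.0007531 hr


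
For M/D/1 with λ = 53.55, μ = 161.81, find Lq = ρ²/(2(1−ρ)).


ρ = 53.55/161.81 = 0.3309
M/D/1: Lq = ρ²/(2(1−ρ)) = 0.1095/(2·0.6691) = 0.08185

Final: 0.08185


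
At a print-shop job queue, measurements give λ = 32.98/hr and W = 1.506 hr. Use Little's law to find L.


L = λW = 32.98·1.506 = 49.6679

Final: 49.6679


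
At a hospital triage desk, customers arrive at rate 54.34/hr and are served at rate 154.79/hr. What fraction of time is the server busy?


ρ = λ/μ = 54.34/154.79 = 0.3511

Final: 0.3511


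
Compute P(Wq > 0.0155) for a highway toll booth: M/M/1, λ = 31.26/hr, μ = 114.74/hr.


ρ = 31.26/114.74 = 0.2724
P(Wq > t) = ρ·e^{−(μ−λ)t} = 0.2724·e^{−1.2939}
= 0.2724·0.274188 = 0.074700

Final: 0.074700


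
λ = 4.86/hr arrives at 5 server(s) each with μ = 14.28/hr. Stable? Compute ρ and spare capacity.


Total capacity cμ = 5·14.28 = 71.40/hr
ρ = λ/(cμ) = 4.86/71.40 = 0.06807
Stable ⇔ ρ < 1: YES
Spare capacity = cμ − λ = 71.40 − 4.86 = 66.54/hr

Final: ρ = 0.06807; stable; margin = 66.54/hr


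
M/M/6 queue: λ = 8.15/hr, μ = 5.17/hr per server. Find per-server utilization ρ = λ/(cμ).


ρ = λ/(cμ) = 8.15/(6·5.17) = 8.15/31.02 = 0.2627

Final: 0.2627


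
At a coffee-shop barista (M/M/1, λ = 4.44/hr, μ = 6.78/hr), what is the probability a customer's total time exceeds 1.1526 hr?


W ~ Exponential(μ−λ) for M/M/1.
μ − λ = 6.78 − 4.44 = 2.3400
P(W > t) = e^{−(μ−λ)t} = e^{−2.6971} = 0.067402

Final: 0.067402


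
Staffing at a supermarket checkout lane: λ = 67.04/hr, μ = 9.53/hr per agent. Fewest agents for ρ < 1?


Stability requires cμ > λ ⇔ c > λ/μ.
λ/μ = 67.04/9.53 = 7.0346
Minimum integer c = ⌊7.0346⌋ + 1 = 8
Check: 8·9.53 = 76.24 > 67.04, while 7·9.53 = 66.71 ≤ 67.04

Final: 8 servers


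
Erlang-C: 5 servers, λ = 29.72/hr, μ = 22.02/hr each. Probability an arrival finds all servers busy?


a = λ/μ = 1.3497; ρ = a/5 = 0.2699
P₀ = 0.259090 (from M/M/c formula)
C(c,a) = [a^c/(c!(1−ρ))]·P₀ = [4.47876/(120·0.7301)]·0.259090
= 0.05112·0.259090 = 0.013245

Final: 0.013245


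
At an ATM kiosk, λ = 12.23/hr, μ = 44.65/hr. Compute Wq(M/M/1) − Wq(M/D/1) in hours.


ρ = 12.23/44.65 = 0.2739
Wq(M/M/1) = ρ/(μ−λ) = 0.2739/32.42 = 0.008449 hr
Wq(M/D/1) = ρ/(2(μ−λ)) = 0.004224 hr
Savings = 0.008449 − 0.004224 = 0.004224 hr

Final: 0.004224 hr


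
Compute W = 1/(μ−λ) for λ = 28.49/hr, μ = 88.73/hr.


W = 1/(μ−λ) = 1/(88.73 − 28.49) = 1/60.24 = 0.01660 hr

Final: 0.01660 hr


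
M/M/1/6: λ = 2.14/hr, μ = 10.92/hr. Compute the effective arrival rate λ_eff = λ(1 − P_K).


ρ = 0.1960; P_K = (1−ρ)ρ^6/(1−ρ^7) = 0.00004554
λ_eff = λ(1 − P_K) = 2.14·(1 − 0.00004554) = 2.14·0.999954 = 2.1399 /hr

Final: 2.1399 /hr


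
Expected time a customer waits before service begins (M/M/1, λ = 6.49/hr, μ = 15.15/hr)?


ρ = 6.49/15.15 = 0.4284
Wq = ρ/(μ−λ) = 0.4284/(15.15 − 6.49) = 0.4284/8.66 = 0.04947 hr

Final: 0.04947 hr


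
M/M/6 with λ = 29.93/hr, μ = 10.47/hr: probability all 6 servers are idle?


a = λ/μ = 29.93/10.47 = 2.8586; ρ = a/c = 0.4764
Σ_{k=0}^{5} a^k/k! (terms k=0..5) = 1.00000 + 2.85864 + 4.08592 + 3.89340 + 2.78246 + 1.59081 = 16.21124
Tail: a^6/(6!(1−ρ)) = 545.70786/(720·0.5236) = 1.44764
P₀ = 1/(16.21124 + 1.44764) = 1/17.65888 = 0.056629

Final: 0.056629


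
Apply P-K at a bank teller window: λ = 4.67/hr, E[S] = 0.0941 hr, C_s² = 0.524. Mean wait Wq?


ρ = λ·E[S] = 4.67·0.0941 = 0.4394
E[S²] = E[S]²(1+C_s²) = 0.0941²·(1+0.524) = 0.013495
Wq = λ·E[S²]/(2(1−ρ)) = 4.67·0.013495/(2·0.5606) = 0.05621 hr

Final: 0.05621 hr


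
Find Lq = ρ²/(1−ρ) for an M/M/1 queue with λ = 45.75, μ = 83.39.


ρ = 45.75/83.39 = 0.5486
Lq = ρ²/(1−ρ) = 0.3010/0.4514 = 0.6668

Final: 0.6668


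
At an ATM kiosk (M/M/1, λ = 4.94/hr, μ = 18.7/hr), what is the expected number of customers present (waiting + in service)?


ρ = λ/μ = 4.94/18.7 = 0.2642
L = ρ/(1−ρ) = 0.2642/(1 − 0.2642) = 0.2642/0.7358 = 0.3590

Final: 0.3590


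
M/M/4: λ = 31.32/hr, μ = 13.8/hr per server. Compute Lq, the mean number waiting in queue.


a = λ/μ = 2.2696; ρ = a/4 = 0.5674
P₀ = 0.096629
Lq = P₀·a^c·ρ / (c!·(1−ρ)²) = 0.096629·26.53204·0.5674/(24·0.18715)
= 0.32386

Final: 0.32386


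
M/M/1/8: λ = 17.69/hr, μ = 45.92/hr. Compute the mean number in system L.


ρ = 17.69/45.92 = 0.3852
L = ρ[1 − (K+1)ρ^K + Kρ^(K+1)] / [(1−ρ)(1−ρ^(K+1))]
Numerator: 0.3852·(1 − 9·0.0004851 + 8·0.0001869) = 0.384129
Denominator: (0.6148)·(0.999813) = 0.614650
L = 0.384129/0.614650 = 0.6250

Final: 0.6250


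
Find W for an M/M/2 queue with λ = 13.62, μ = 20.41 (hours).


a = 0.6673; ρ = 0.3337; P₀ = 0.499633
Lq = P₀·a^c·ρ/(c!(1−ρ)²) = 0.08360
Wq = Lq/λ = 0.08360/13.62 = 0.006138 hr
W = Wq + 1/μ = 0.006138 + 0.04900 = 0.05513 hr

Final: 0.05513 hr


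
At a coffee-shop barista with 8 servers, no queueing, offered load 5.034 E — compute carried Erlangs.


B(8,5.034) = 0.071651 (Erlang-B)
Carried load = a(1 − B) = 5.034·(1 − 0.071651) = 5.034·0.928349 = 4.6733 E

Final: 4.6733 Erlangs


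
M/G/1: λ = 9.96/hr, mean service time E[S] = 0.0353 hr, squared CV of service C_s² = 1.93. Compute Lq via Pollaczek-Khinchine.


ρ = λ·E[S] = 9.96·0.0353 = 0.3516
Lq = ρ²(1+C_s²)/(2(1−ρ)) = 0.1236·(1+1.93)/(2·0.6484)
= 0.1236·2.9300/1.2968 = 0.27929

Final: 0.27929


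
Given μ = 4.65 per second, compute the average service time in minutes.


Mean service time = 1/μ = 1/4.65 second = 0.21505 second
In minutes: 0.21505 × 0.0166667 = 0.003584 min

Final: 0.003584 min


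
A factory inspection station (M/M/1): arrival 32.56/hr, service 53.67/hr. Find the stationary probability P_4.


ρ = 32.56/53.67 = 0.6067
P_n = (1−ρ)·ρ^n = (1 − 0.6067)·0.6067^4 = 0.3933·0.135460 = 0.053280

Final: 0.053280


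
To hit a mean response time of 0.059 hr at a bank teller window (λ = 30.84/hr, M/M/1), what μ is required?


W = 1/(μ−λ) ⇒ μ − λ = 1/W = 1/0.059 = 16.9492
μ = λ + 1/W = 30.84 + 16.9492 = 47.7892 per hr

Final: 47.7892 /hr


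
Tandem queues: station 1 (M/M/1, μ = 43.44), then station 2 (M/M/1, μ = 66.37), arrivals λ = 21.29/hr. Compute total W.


Each node sees arrival rate λ = 21.29/hr (tandem ⇒ throughput preserved).
W₁ = 1/(μ₁−λ) = 1/(43.44−21.29) = 0.04515 hr
W₂ = 1/(μ₂−λ) = 1/(66.37−21.29) = 0.02218 hr
W_total = W₁ + W₂ = 0.04515 + 0.02218 = 0.06733 hr

Final: 0.06733 hr


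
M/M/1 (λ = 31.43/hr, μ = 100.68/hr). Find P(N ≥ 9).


ρ = 31.43/100.68 = 0.3122
P(N ≥ n) = ρ^n = 0.3122^9 = 0.00002816

Final: 0.00002816


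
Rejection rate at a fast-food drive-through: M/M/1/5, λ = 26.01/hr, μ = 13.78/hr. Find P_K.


ρ = λ/μ = 26.01/13.78 = 1.8875
P_K = (1−ρ)ρ^K/(1−ρ^(K+1)) = (-0.8875·23.958282)/(1 − 45.221692)
= -21.263410/-44.221692 = 0.480837

Final: 0.480837


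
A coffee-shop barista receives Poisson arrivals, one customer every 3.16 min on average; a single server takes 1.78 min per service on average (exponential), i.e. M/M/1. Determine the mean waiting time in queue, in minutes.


λ = 60/3.16 = 18.9873 /hr
μ = 60/1.78 = 33.7079 /hr
ρ = λ/μ = 18.9873/33.7079 = 0.5633
Wq = ρ/(μ−λ) = 0.5633/(33.7079−18.9873) = 0.03827 hr
In minutes: 0.03827·60 = 2.296 min

Final: 2.296 min


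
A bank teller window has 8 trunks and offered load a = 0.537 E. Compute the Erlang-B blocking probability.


B(c,a) = (a^c/c!) / Σ_{k=0}^{c} a^k/k!
a^8/8! = 0.0000001715
Σ terms (k=0..8): 1.00000 + 0.53700 + 0.14418 + 0.02581 + 0.003465 + 0.0003721 + 0.00003331 + 0.000002555 + 0.0000001715 = 1.710867
B = 0.0000001715/1.710867 = 0.0000001002

Final: 0.0000001002


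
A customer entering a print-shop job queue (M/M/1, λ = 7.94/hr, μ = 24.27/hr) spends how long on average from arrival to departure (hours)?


W = 1/(μ−λ) = 1/(24.27 − 7.94) = 1/16.33 = 0.06124 hr

Final: 0.06124 hr


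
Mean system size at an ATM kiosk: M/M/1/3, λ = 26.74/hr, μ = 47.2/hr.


ρ = 26.74/47.2 = 0.5665
L = ρ[1 − (K+1)ρ^K + Kρ^(K+1)] / [(1−ρ)(1−ρ^(K+1))]
Numerator: 0.5665·(1 − 4·0.181827 + 3·0.103010) = 0.329560
Denominator: (0.4335)·(0.896990) = 0.388823
L = 0.329560/0.388823 = 0.8476

Final: 0.8476


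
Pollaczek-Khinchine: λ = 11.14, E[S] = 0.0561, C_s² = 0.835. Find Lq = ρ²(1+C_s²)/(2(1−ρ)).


ρ = λ·E[S] = 11.14·0.0561 = 0.6250
Lq = ρ²(1+C_s²)/(2(1−ρ)) = 0.3906·(1+0.835)/(2·0.3750)
= 0.3906·1.8350/0.7501 = 0.95547

Final: 0.95547


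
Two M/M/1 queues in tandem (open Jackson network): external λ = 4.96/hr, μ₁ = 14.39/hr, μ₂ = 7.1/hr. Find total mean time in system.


Each node sees arrival rate λ = 4.96/hr (tandem ⇒ throughput preserved).
W₁ = 1/(μ₁−λ) = 1/(14.39−4.96) = 0.10604 hr
W₂ = 1/(μ₂−λ) = 1/(7.1−4.96) = 0.46729 hr
W_total = W₁ + W₂ = 0.10604 + 0.46729 = 0.57333 hr

Final: 0.57333 hr


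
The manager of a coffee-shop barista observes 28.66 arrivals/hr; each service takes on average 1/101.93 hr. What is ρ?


ρ = λ/μ = 28.66/101.93 = 0.2812

Final: 0.2812


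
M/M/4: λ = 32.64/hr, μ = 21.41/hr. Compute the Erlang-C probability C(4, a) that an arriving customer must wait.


a = λ/μ = 1.5245; ρ = a/4 = 0.3811
P₀ = 0.215479 (from M/M/c formula)
C(c,a) = [a^c/(c!(1−ρ))]·P₀ = [5.40174/(24·0.6189)]·0.215479
= 0.36368·0.215479 = 0.078366

Final: 0.078366


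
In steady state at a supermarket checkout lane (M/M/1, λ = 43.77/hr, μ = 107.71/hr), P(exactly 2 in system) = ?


ρ = 43.77/107.71 = 0.4064
P_n = (1−ρ)·ρ^n = (1 − 0.4064)·0.4064^2 = 0.5936·0.165136 = 0.098030

Final: 0.098030


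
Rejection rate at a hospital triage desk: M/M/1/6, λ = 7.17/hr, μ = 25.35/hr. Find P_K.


ρ = λ/μ = 7.17/25.35 = 0.2828
P_K = (1−ρ)ρ^K/(1−ρ^(K+1)) = (0.7172·0.0005120)/(1 − 0.0001448)
= 0.0003672/0.999855 = 0.0003672

Final: 0.0003672


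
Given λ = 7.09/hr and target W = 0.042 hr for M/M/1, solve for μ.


W = 1/(μ−λ) ⇒ μ − λ = 1/W = 1/0.042 = 23.8095
μ = λ + 1/W = 7.09 + 23.8095 = 30.8995 per hr

Final: 30.8995 /hr


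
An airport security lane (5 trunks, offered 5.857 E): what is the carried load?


B(5,5.857) = 0.350299 (Erlang-B)
Carried load = a(1 − B) = 5.857·(1 − 0.350299) = 5.857·0.649701 = 3.8053 E

Final: 3.8053 Erlangs


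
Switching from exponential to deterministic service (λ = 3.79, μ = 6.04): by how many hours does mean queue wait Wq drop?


ρ = 3.79/6.04 = 0.6275
Wq(M/M/1) = ρ/(μ−λ) = 0.6275/2.25 = 0.27888 hr
Wq(M/D/1) = ρ/(2(μ−λ)) = 0.13944 hr
Savings = 0.27888 − 0.13944 = 0.13944 hr

Final: 0.13944 hr


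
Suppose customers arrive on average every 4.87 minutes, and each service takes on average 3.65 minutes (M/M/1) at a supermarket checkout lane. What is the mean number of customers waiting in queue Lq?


λ = 60/4.87 = 12.3203 /hr
μ = 60/3.65 = 16.4384 /hr
ρ = λ/μ = 12.3203/16.4384 = 0.7495
Lq = ρ²/(1−ρ) = 0.5617/0.2505 = 2.2423

Final: 2.2423


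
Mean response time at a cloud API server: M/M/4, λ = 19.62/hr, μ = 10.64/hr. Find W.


a = 1.8440; ρ = 0.4610; P₀ = 0.154252
Lq = P₀·a^c·ρ/(c!(1−ρ)²) = 0.11791
Wq = Lq/λ = 0.11791/19.62 = 0.006010 hr
W = Wq + 1/μ = 0.006010 + 0.09398 = 0.09999 hr

Final: 0.09999 hr


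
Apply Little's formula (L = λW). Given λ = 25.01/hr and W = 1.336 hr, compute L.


L = λW = 25.01·1.336 = 33.4134

Final: 33.4134


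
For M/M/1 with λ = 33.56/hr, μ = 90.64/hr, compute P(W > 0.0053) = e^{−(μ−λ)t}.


W ~ Exponential(μ−λ) for M/M/1.
μ − λ = 90.64 − 33.56 = 57.0800
P(W > t) = e^{−(μ−λ)t} = e^{−0.3025} = 0.738951

Final: 0.738951


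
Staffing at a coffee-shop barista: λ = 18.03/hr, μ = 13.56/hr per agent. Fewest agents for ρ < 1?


Stability requires cμ > λ ⇔ c > λ/μ.
λ/μ = 18.03/13.56 = 1.3296
Minimum integer c = ⌊1.3296⌋ + 1 = 2
Check: 2·13.56 = 27.12 > 18.03, while 1·13.56 = 13.56 ≤ 18.03

Final: 2 servers


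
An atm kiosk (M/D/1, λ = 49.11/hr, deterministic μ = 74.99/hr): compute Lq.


ρ = 49.11/74.99 = 0.6549
M/D/1: Lq = ρ²/(2(1−ρ)) = 0.4289/(2·0.3451) = 0.62136

Final: 0.62136


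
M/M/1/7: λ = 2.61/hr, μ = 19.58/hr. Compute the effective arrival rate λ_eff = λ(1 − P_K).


ρ = 0.1333; P_K = (1−ρ)ρ^7/(1−ρ^8) = 0.0000006481
λ_eff = λ(1 − P_K) = 2.61·(1 − 0.0000006481) = 2.61·0.999999 = 2.6100 /hr

Final: 2.6100 /hr


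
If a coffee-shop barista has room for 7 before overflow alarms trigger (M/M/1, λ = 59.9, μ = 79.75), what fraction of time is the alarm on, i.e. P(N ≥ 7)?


ρ = 59.9/79.75 = 0.7511
P(N ≥ n) = ρ^n = 0.7511^7 = 0.134857

Final: 0.134857


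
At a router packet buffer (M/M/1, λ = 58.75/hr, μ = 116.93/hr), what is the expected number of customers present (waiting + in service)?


ρ = λ/μ = 58.75/116.93 = 0.5024
L = ρ/(1−ρ) = 0.5024/(1 − 0.5024) = 0.5024/0.4976 = 1.0098

Final: 1.0098


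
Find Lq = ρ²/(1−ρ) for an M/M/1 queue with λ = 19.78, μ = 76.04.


ρ = 19.78/76.04 = 0.2601
Lq = ρ²/(1−ρ) = 0.06767/0.7399 = 0.09146

Final: 0.09146


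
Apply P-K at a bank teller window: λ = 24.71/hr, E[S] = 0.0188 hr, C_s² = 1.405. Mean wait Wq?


ρ = λ·E[S] = 24.71·0.0188 = 0.4645
E[S²] = E[S]²(1+C_s²) = 0.0188²·(1+1.405) = 0.0008500
Wq = λ·E[S²]/(2(1−ρ)) = 24.71·0.0008500/(2·0.5355) = 0.01961 hr

Final: 0.01961 hr


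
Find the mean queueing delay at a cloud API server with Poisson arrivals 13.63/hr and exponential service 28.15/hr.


ρ = 13.63/28.15 = 0.4842
Wq = ρ/(μ−λ) = 0.4842/(28.15 − 13.63) = 0.4842/14.52 = 0.03335 hr

Final: 0.03335 hr


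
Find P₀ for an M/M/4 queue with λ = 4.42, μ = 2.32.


a = λ/μ = 4.42/2.32 = 1.9052; ρ = a/c = 0.4763
Σ_{k=0}^{3} a^k/k! (terms k=0..3) = 1.00000 + 1.90517 + 1.81484 + 1.15253 = 5.87254
Tail: a^4/(4!(1−ρ)) = 13.17459/(24·0.5237) = 1.04818
P₀ = 1/(5.87254 + 1.04818) = 1/6.92073 = 0.144494

Final: 0.144494


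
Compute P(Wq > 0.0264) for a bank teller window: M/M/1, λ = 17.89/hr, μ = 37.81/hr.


ρ = 17.89/37.81 = 0.4732
P(Wq > t) = ρ·e^{−(μ−λ)t} = 0.4732·e^{−0.5259}
= 0.4732·0.591030 = 0.279649

Final: 0.279649


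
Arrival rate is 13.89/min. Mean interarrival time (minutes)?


Mean interarrival time = 1/λ = 1/13.89 minute = 0.07199 minute
In minutes: 0.07199 × 1 = 0.07199 min

Final: 0.07199 min


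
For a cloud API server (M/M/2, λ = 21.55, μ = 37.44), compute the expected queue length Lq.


a = λ/μ = 0.5756; ρ = a/2 = 0.2878
P₀ = 0.553044
Lq = P₀·a^c·ρ / (c!·(1−ρ)²) = 0.553044·0.33130·0.2878/(2·0.50724)
= 0.05198

Final: 0.05198


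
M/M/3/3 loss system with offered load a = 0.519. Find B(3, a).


B(c,a) = (a^c/c!) / Σ_{k=0}^{c} a^k/k!
a^3/3! = 0.023300
Σ terms (k=0..3): 1.00000 + 0.51900 + 0.13468 + 0.02330 = 1.676980
B = 0.023300/1.676980 = 0.013894

Final: 0.013894


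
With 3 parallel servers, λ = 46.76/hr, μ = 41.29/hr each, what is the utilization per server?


ρ = λ/(cμ) = 46.76/(3·41.29) = 46.76/123.87 = 0.3775

Final: 0.3775


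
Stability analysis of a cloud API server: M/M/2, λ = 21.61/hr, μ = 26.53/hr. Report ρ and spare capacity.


Total capacity cμ = 2·26.53 = 53.06/hr
ρ = λ/(cμ) = 21.61/53.06 = 0.4073
Stable ⇔ ρ < 1: YES
Spare capacity = cμ − λ = 53.06 − 21.61 = 31.45/hr

Final: ρ = 0.4073; stable; margin = 31.45/hr


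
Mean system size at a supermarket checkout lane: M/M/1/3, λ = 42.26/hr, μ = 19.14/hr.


ρ = 42.26/19.14 = 2.2079
L = ρ[1 − (K+1)ρ^K + Kρ^(K+1)] / [(1−ρ)(1−ρ^(K+1))]
Numerator: 2.2079·(1 − 4·10.763727 + 3·23.765680) = 64.564913
Denominator: (-1.2079)·(-22.765680) = 27.499609
L = 64.564913/27.499609 = 2.3478

Final: 2.3478


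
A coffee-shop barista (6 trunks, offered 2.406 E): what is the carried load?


B(6,2.406) = 0.024584 (Erlang-B)
Carried load = a(1 − B) = 2.406·(1 − 0.024584) = 2.406·0.975416 = 2.3469 E

Final: 2.3469 Erlangs


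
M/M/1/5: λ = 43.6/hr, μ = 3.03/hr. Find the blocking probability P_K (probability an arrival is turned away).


ρ = λ/μ = 43.6/3.03 = 14.3894
P_K = (1−ρ)ρ^K/(1−ρ^(K+1)) = (-13.3894·616906.439835)/(1 − 8876937.550097)
= -8260031.110262/-8876936.550097 = 0.930505

Final: 0.930505


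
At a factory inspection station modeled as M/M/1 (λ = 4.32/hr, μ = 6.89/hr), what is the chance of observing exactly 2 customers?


ρ = 4.32/6.89 = 0.6270
P_n = (1−ρ)·ρ^n = (1 − 0.6270)·0.6270^2 = 0.3730·0.393124 = 0.146637

Final: 0.146637


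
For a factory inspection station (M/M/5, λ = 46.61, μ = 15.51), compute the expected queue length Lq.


a = λ/μ = 3.0052; ρ = a/5 = 0.6010
P₀ = 0.046379
Lq = P₀·a^c·ρ / (c!·(1−ρ)²) = 0.046379·245.09617·0.6010/(120·0.15918)
= 0.35768

Final: 0.35768


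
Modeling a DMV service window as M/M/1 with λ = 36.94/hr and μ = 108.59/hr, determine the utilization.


ρ = λ/μ = 36.94/108.59 = 0.3402

Final: 0.3402


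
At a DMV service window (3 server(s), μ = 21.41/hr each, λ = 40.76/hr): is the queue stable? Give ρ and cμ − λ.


Total capacity cμ = 3·21.41 = 64.23/hr
ρ = λ/(cμ) = 40.76/64.23 = 0.6346
Stable ⇔ ρ < 1: YES
Spare capacity = cμ − λ = 64.23 − 40.76 = 23.47/hr

Final: ρ = 0.6346; stable; margin = 23.47/hr


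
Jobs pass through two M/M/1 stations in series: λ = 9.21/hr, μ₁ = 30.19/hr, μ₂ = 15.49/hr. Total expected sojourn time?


Each node sees arrival rate λ = 9.21/hr (tandem ⇒ throughput preserved).
W₁ = 1/(μ₁−λ) = 1/(30.19−9.21) = 0.04766 hr
W₂ = 1/(μ₂−λ) = 1/(15.49−9.21) = 0.15924 hr
W_total = W₁ + W₂ = 0.04766 + 0.15924 = 0.20690 hr

Final: 0.20690 hr


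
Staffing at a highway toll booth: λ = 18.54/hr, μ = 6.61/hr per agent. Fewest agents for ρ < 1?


Stability requires cμ > λ ⇔ c > λ/μ.
λ/μ = 18.54/6.61 = 2.8048
Minimum integer c = ⌊2.8048⌋ + 1 = 3
Check: 3·6.61 = 19.83 > 18.54, while 2·6.61 = 13.22 ≤ 18.54

Final: 3 servers


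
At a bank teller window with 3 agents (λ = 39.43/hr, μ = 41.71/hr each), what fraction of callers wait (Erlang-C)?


a = λ/μ = 0.9453; ρ = a/3 = 0.3151
P₀ = 0.384948 (from M/M/c formula)
C(c,a) = [a^c/(c!(1−ρ))]·P₀ = [0.84481/(6·0.6849)]·0.384948
= 0.20558·0.384948 = 0.079139

Final: 0.079139


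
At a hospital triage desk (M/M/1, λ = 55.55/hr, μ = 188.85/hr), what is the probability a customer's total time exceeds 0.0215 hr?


W ~ Exponential(μ−λ) for M/M/1.
μ − λ = 188.85 − 55.55 = 133.3000
P(W > t) = e^{−(μ−λ)t} = e^{−2.8660} = 0.056929

Final: 0.056929


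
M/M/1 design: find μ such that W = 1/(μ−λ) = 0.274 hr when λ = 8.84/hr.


W = 1/(μ−λ) ⇒ μ − λ = 1/W = 1/0.274 = 3.6496
μ = λ + 1/W = 8.84 + 3.6496 = 12.4896 per hr

Final: 12.4896 /hr


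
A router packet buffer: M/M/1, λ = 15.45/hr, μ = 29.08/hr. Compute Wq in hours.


ρ = 15.45/29.08 = 0.5313
Wq = ρ/(μ−λ) = 0.5313/(29.08 − 15.45) = 0.5313/13.63 = 0.03898 hr

Final: 0.03898 hr


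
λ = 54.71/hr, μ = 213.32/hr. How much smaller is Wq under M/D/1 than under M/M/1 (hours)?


ρ = 54.71/213.32 = 0.2565
Wq(M/M/1) = ρ/(μ−λ) = 0.2565/158.61 = 0.001617 hr
Wq(M/D/1) = ρ/(2(μ−λ)) = 0.0008085 hr
Savings = 0.001617 − 0.0008085 = 0.0008085 hr

Final: 0.0008085 hr


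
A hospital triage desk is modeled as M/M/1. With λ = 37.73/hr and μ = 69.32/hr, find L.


ρ = λ/μ = 37.73/69.32 = 0.5443
L = ρ/(1−ρ) = 0.5443/(1 − 0.5443) = 0.5443/0.4557 = 1.1944

Final: 1.1944


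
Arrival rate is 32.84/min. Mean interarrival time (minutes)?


Mean interarrival time = 1/λ = 1/32.84 minute = 0.03045 minute
In minutes: 0.03045 × 1 = 0.03045 min

Final: 0.03045 min


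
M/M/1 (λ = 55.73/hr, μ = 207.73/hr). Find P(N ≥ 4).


ρ = 55.73/207.73 = 0.2683
P(N ≥ n) = ρ^n = 0.2683^4 = 0.005180

Final: 0.005180


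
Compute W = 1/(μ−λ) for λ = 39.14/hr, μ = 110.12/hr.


W = 1/(μ−λ) = 1/(110.12 − 39.14) = 1/70.98 = 0.01409 hr

Final: 0.01409 hr


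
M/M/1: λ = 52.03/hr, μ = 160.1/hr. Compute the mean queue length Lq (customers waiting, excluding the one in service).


ρ = 52.03/160.1 = 0.3250
Lq = ρ²/(1−ρ) = 0.1056/0.6750 = 0.1565

Final: 0.1565


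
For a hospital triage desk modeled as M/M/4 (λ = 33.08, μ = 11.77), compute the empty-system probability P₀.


a = λ/μ = 33.08/11.77 = 2.8105; ρ = a/c = 0.7026
Σ_{k=0}^{3} a^k/k! (terms k=0..3) = 1.00000 + 2.81054 + 3.94955 + 3.70012 = 11.46021
Tail: a^4/(4!(1−ρ)) = 62.39591/(24·0.2974) = 8.74286
P₀ = 1/(11.46021 + 8.74286) = 1/20.20307 = 0.049497

Final: 0.049497


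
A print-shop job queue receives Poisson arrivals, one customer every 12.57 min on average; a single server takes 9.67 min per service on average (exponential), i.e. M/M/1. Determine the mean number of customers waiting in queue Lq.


λ = 60/12.57 = 4.7733 /hr
μ = 60/9.67 = 6.2048 /hr
ρ = λ/μ = 4.7733/6.2048 = 0.7693
Lq = ρ²/(1−ρ) = 0.5918/0.2307 = 2.5652

Final: 2.5652


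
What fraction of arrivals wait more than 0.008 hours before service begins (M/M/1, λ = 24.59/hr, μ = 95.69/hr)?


ρ = 24.59/95.69 = 0.2570
P(Wq > t) = ρ·e^{−(μ−λ)t} = 0.2570·e^{−0.5688}
= 0.2570·0.566204 = 0.145501

Final: 0.145501


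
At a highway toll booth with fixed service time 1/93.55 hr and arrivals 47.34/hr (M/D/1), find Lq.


ρ = 47.34/93.55 = 0.5060
M/D/1: Lq = ρ²/(2(1−ρ)) = 0.2561/(2·0.4940) = 0.25921

Final: 0.25921


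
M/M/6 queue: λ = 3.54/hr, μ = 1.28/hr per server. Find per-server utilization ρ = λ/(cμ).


ρ = λ/(cμ) = 3.54/(6·1.28) = 3.54/7.68 = 0.4609

Final: 0.4609


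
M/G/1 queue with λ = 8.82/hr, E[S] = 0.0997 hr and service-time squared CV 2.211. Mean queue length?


ρ = λ·E[S] = 8.82·0.0997 = 0.8794
Lq = ρ²(1+C_s²)/(2(1−ρ)) = 0.7733·(1+2.211)/(2·0.1206)
= 0.7733·3.2110/0.2413 = 10.29022

Final: 10.29022


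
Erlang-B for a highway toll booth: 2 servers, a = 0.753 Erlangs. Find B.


B(c,a) = (a^c/c!) / Σ_{k=0}^{c} a^k/k!
a^2/2! = 0.283504
Σ terms (k=0..2): 1.00000 + 0.75300 + 0.28350 = 2.036504
B = 0.283504/2.036504 = 0.139211

Final: 0.139211


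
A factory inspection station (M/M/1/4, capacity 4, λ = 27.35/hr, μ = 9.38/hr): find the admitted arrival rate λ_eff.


ρ = 2.9158; P_K = (1−ρ)ρ^4/(1−ρ^5) = 0.660171
λ_eff = λ(1 − P_K) = 27.35·(1 − 0.660171) = 27.35·0.339829 = 9.2943 /hr

Final: 9.2943 /hr


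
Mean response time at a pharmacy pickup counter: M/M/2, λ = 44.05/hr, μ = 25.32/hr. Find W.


a = 1.7397; ρ = 0.8699; P₀ = 0.069596
Lq = P₀·a^c·ρ/(c!(1−ρ)²) = 5.40984
Wq = Lq/λ = 5.40984/44.05 = 0.12281 hr
W = Wq + 1/μ = 0.12281 + 0.03949 = 0.16231 hr

Final: 0.16231 hr


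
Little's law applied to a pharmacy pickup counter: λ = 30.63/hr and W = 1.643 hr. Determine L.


L = λW = 30.63·1.643 = 50.3251

Final: 50.3251


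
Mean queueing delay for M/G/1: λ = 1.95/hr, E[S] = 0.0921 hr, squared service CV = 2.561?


ρ = λ·E[S] = 1.95·0.0921 = 0.1796
E[S²] = E[S]²(1+C_s²) = 0.0921²·(1+2.561) = 0.030206
Wq = λ·E[S²]/(2(1−ρ)) = 1.95·0.030206/(2·0.8204) = 0.03590 hr

Final: 0.03590 hr


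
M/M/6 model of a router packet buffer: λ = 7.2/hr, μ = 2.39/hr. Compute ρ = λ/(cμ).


ρ = λ/(cμ) = 7.2/(6·2.39) = 7.2/14.34 = 0.5021

Final: 0.5021


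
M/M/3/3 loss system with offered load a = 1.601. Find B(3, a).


B(c,a) = (a^c/c!) / Σ_{k=0}^{c} a^k/k!
a^3/3! = 0.683947
Σ terms (k=0..3): 1.00000 + 1.60100 + 1.28160 + 0.68395 = 4.566548
B = 0.683947/4.566548 = 0.149773

Final: 0.149773


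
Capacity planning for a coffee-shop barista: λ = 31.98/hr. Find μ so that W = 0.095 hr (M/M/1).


W = 1/(μ−λ) ⇒ μ − λ = 1/W = 1/0.095 = 10.5263
μ = λ + 1/W = 31.98 + 10.5263 = 42.5063 per hr

Final: 42.5063 /hr


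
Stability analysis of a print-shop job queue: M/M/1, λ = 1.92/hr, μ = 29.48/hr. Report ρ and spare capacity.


Total capacity cμ = 1·29.48 = 29.48/hr
ρ = λ/(cμ) = 1.92/29.48 = 0.06513
Stable ⇔ ρ < 1: YES
Spare capacity = cμ − λ = 29.48 − 1.92 = 27.56/hr

Final: ρ = 0.06513; stable; margin = 27.56/hr


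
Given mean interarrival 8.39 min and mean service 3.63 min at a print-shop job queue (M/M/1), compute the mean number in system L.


λ = 60/8.39 = 7.1514 /hr
μ = 60/3.63 = 16.5289 /hr
ρ = λ/μ = 7.1514/16.5289 = 0.4327
L = ρ/(1−ρ) = 0.4327/0.5673 = 0.7626

Final: 0.7626


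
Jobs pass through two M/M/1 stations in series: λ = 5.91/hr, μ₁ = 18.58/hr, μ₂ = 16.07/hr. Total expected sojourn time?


Each node sees arrival rate λ = 5.91/hr (tandem ⇒ throughput preserved).
W₁ = 1/(μ₁−λ) = 1/(18.58−5.91) = 0.07893 hr
W₂ = 1/(μ₂−λ) = 1/(16.07−5.91) = 0.09843 hr
W_total = W₁ + W₂ = 0.07893 + 0.09843 = 0.17735 hr

Final: 0.17735 hr


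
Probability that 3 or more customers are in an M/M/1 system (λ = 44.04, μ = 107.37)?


ρ = 44.04/107.37 = 0.4102
P(N ≥ n) = ρ^n = 0.4102^3 = 0.069007

Final: 0.069007


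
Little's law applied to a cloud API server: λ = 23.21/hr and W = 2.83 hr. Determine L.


L = λW = 23.21·2.83 = 65.6843

Final: 65.6843


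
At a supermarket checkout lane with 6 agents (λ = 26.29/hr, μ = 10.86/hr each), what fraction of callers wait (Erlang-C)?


a = λ/μ = 2.4208; ρ = a/6 = 0.4035
P₀ = 0.088434 (from M/M/c formula)
C(c,a) = [a^c/(c!(1−ρ))]·P₀ = [201.26329/(720·0.5965)]·0.088434
= 0.46860·0.088434 = 0.041440

Final: 0.041440


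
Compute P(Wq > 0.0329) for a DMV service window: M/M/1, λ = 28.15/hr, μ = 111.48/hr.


ρ = 28.15/111.48 = 0.2525
P(Wq > t) = ρ·e^{−(μ−λ)t} = 0.2525·e^{−2.7416}
= 0.2525·0.064470 = 0.016279

Final: 0.016279


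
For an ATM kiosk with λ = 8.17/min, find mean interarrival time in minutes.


Mean interarrival time = 1/λ = 1/8.17 minute = 0.12240 minute
In minutes: 0.12240 × 1 = 0.1224 min

Final: 0.1224 min
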